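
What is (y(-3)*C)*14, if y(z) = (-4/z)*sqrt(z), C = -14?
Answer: -784*I*sqrt(3)/3 ≈ -452.64*I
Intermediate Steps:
y(z) = -4/sqrt(z)
(y(-3)*C)*14 = (-(-4)*I*sqrt(3)/3*(-14))*14 = ((4*I*sqrt(3)/3)*(-14))*14 = -56*I*sqrt(3)/3*14 = -784*I*sqrt(3)/3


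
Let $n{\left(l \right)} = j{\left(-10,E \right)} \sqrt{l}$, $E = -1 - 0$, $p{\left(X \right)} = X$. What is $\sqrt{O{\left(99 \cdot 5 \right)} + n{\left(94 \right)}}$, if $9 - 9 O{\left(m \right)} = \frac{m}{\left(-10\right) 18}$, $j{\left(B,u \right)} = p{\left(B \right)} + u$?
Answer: $\frac{\sqrt{47 - 396 \sqrt{94}}}{6} \approx 10.264 i$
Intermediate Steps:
$E = -1$ ($E = -1 + 0 = -1$)
$j{\left(B,u \right)} = B + u$
$n{\left(l \right)} = - 11 \sqrt{l}$ ($n{\left(l \right)} = \left(-10 - 1\right) \sqrt{l} = - 11 \sqrt{l}$)
$O{\left(m \right)} = 1 + \frac{m}{1620}$ ($O{\left(m \right)} = 1 - \frac{m \frac{1}{\left(-10\right) 18}}{9} = 1 - \frac{m \frac{1}{-180}}{9} = 1 - \frac{m \left(- \frac{1}{180}\right)}{9} = 1 - \frac{\left(- \frac{1}{180}\right) m}{9} = 1 + \frac{m}{1620}$)
$\sqrt{O{\left(99 \cdot 5 \right)} + n{\left(94 \right)}} = \sqrt{\left(1 + \frac{99 \cdot 5}{1620}\right) - 11 \sqrt{94}} = \sqrt{\left(1 + \frac{1}{1620} \cdot 495\right) - 11 \sqrt{94}} = \sqrt{\left(1 + \frac{11}{36}\right) - 11 \sqrt{94}} = \sqrt{\frac{47}{36} - 11 \sqrt{94}}$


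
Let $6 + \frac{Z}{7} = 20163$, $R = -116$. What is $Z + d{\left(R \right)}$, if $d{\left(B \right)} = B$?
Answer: $140983$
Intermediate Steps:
$Z = 141099$ ($Z = -42 + 7 \cdot 20163 = -42 + 141141 = 141099$)
$Z + d{\left(R \right)} = 141099 - 116 = 140983$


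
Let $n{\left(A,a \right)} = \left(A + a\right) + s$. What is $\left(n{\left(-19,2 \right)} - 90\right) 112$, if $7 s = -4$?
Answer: $-12048$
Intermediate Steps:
$s = - \frac{4}{7}$ ($s = \frac{1}{7} \left(-4\right) = - \frac{4}{7} \approx -0.57143$)
$n{\left(A,a \right)} = - \frac{4}{7} + A + a$ ($n{\left(A,a \right)} = \left(A + a\right) - \frac{4}{7} = - \frac{4}{7} + A + a$)
$\left(n{\left(-19,2 \right)} - 90\right) 112 = \left(\left(- \frac{4}{7} - 19 + 2\right) - 90\right) 112 = \left(- \frac{123}{7} - 90\right) 112 = \left(- \frac{753}{7}\right) 112 = -12048$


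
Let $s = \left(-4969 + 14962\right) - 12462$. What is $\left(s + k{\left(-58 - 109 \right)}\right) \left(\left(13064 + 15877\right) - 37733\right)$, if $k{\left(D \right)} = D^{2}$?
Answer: $-223492640$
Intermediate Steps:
$s = -2469$ ($s = 9993 - 12462 = -2469$)
$\left(s + k{\left(-58 - 109 \right)}\right) \left(\left(13064 + 15877\right) - 37733\right) = \left(-2469 + \left(-58 - 109\right)^{2}\right) \left(\left(13064 + 15877\right) - 37733\right) = \left(-2469 + \left(-58 - 109\right)^{2}\right) \left(28941 - 37733\right) = \left(-2469 + \left(-167\right)^{2}\right) \left(-8792\right) = \left(-2469 + 27889\right) \left(-8792\right) = 25420 \left(-8792\right) = -223492640$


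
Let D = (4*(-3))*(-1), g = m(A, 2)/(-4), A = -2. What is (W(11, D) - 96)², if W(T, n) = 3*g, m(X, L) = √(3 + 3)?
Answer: 73755/8 + 144*√6 ≈ 9572.1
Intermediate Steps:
m(X, L) = √6
g = -√6/4 (g = √6/(-4) = √6*(-¼) = -√6/4 ≈ -0.61237)
D = 12 (D = -12*(-1) = 12)
W(T, n) = -3*√6/4 (W(T, n) = 3*(-√6/4) = -3*√6/4)
(W(11, D) - 96)² = (-3*√6/4 - 96)² = (-96 - 3*√6/4)²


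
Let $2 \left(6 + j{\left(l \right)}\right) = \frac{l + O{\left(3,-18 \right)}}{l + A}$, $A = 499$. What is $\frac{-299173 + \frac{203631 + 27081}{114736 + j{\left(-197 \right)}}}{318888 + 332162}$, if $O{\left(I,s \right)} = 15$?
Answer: $- \frac{10365786823813}{22557820637450} \approx -0.45952$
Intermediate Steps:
$j{\left(l \right)} = -6 + \frac{15 + l}{2 \left(499 + l\right)}$ ($j{\left(l \right)} = -6 + \frac{\left(l + 15\right) \frac{1}{l + 499}}{2} = -6 + \frac{\left(15 + l\right) \frac{1}{499 + l}}{2} = -6 + \frac{\frac{1}{499 + l} \left(15 + l\right)}{2} = -6 + \frac{15 + l}{2 \left(499 + l\right)}$)
$\frac{-299173 + \frac{203631 + 27081}{114736 + j{\left(-197 \right)}}}{318888 + 332162} = \frac{-299173 + \frac{203631 + 27081}{114736 + \frac{11 \left(-543 - -197\right)}{2 \left(499 - 197\right)}}}{318888 + 332162} = \frac{-299173 + \frac{230712}{114736 + \frac{11 \left(-543 + 197\right)}{2 \cdot 302}}}{651050} = \left(-299173 + \frac{230712}{114736 + \frac{11}{2} \cdot \frac{1}{302} \left(-346\right)}\right) \frac{1}{651050} = \left(-299173 + \frac{230712}{114736 - \frac{1903}{302}}\right) \frac{1}{651050} = \left(-299173 + \frac{230712}{\frac{34648369}{302}}\right) \frac{1}{651050} = \left(-299173 + 230712 \cdot \frac{302}{34648369}\right) \frac{1}{651050} = \left(-299173 + \frac{69675024}{34648369}\right) \frac{1}{651050} = \left(- \frac{10365786823813}{34648369}\right) \frac{1}{651050} = - \frac{10365786823813}{22557820637450}$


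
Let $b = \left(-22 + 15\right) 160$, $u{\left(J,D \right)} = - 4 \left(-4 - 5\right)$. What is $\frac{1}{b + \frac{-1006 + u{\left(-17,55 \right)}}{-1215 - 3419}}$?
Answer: $- \frac{2317}{2594555} \approx -0.00089302$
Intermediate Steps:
$u{\left(J,D \right)} = 36$ ($u{\left(J,D \right)} = \left(-4\right) \left(-9\right) = 36$)
$b = -1120$ ($b = \left(-7\right) 160 = -1120$)
$\frac{1}{b + \frac{-1006 + u{\left(-17,55 \right)}}{-1215 - 3419}} = \frac{1}{-1120 + \frac{-1006 + 36}{-1215 - 3419}} = \frac{1}{-1120 - \frac{970}{-4634}} = \frac{1}{-1120 - - \frac{485}{2317}} = \frac{1}{-1120 + \frac{485}{2317}} = \frac{1}{- \frac{2594555}{2317}} = - \frac{2317}{2594555}$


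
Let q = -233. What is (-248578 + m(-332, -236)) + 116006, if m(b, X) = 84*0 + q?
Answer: -132805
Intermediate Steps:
m(b, X) = -233 (m(b, X) = 84*0 - 233 = 0 - 233 = -233)
(-248578 + m(-332, -236)) + 116006 = (-248578 - 233) + 116006 = -248811 + 116006 = -132805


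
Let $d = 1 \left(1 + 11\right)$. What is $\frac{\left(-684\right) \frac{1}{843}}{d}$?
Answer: $- \frac{19}{281} \approx -0.067616$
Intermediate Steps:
$d = 12$ ($d = 1 \cdot 12 = 12$)
$\frac{\left(-684\right) \frac{1}{843}}{d} = \frac{\left(-684\right) \frac{1}{843}}{12} = \left(-684\right) \frac{1}{843} \cdot \frac{1}{12} = \left(- \frac{228}{281}\right) \frac{1}{12} = - \frac{19}{281}$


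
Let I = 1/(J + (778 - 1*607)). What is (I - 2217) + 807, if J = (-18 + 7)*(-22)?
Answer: -582329/413 ≈ -1410.0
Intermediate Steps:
J = 242 (J = -11*(-22) = 242)
I = 1/413 (I = 1/(242 + (778 - 1*607)) = 1/(242 + (778 - 607)) = 1/(242 + 171) = 1/413 ≈ 0.0024213)
(I - 2217) + 807 = (1/413 - 2217) + 807 = -915620/413 + 807 = -582329/413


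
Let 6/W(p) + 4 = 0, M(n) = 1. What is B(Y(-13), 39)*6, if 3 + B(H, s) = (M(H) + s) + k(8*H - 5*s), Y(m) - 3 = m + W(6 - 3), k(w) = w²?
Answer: 494436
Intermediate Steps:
W(p) = -3/2 (W(p) = 6/(-4 + 0) = 6/(-4) = 6*(-¼) = -3/2)
Y(m) = 3/2 + m (Y(m) = 3 + (m - 3/2) = 3 + (-3/2 + m) = 3/2 + m)
B(H, s) = -2 + s + (-5*s + 8*H)² (B(H, s) = -3 + ((1 + s) + (8*H - 5*s)²) = -3 + ((1 + s) + (-5*s + 8*H)²) = -3 + (1 + s + (-5*s + 8*H)²) = -2 + s + (-5*s + 8*H)²)
B(Y(-13), 39)*6 = (-2 + 39 + (-5*39 + 8*(3/2 - 13))²)*6 = (-2 + 39 + (-195 + 8*(-23/2))²)*6 = (-2 + 39 + (-195 - 92)²)*6 = (-2 + 39 + (-287)²)*6 = (-2 + 39 + 82369)*6 = 82406*6 = 494436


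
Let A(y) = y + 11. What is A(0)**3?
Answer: 1331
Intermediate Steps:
A(y) = 11 + y
A(0)**3 = (11 + 0)**3 = 11**3 = 1331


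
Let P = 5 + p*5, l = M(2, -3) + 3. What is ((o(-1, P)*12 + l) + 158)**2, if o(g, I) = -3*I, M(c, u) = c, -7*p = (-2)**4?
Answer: 7623121/49 ≈ 1.5557e+5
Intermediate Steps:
p = -16/7 (p = -1/7*(-2)**4 = -1/7*16 = -16/7 ≈ -2.2857)
l = 5 (l = 2 + 3 = 5)
P = -45/7 (P = 5 - 16/7*5 = 5 - 80/7 = -45/7 ≈ -6.4286)
((o(-1, P)*12 + l) + 158)**2 = ((-3*(-45/7)*12 + 5) + 158)**2 = (((135/7)*12 + 5) + 158)**2 = ((1620/7 + 5) + 158)**2 = (1655/7 + 158)**2 = (2761/7)**2 = 7623121/49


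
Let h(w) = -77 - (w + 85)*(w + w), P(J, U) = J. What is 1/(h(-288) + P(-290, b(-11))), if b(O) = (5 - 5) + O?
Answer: -1/117295 ≈ -8.5255e-6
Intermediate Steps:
b(O) = O (b(O) = 0 + O = O)
h(w) = -77 - 2*w*(85 + w) (h(w) = -77 - (85 + w)*2*w = -77 - 2*w*(85 + w))
1/(h(-288) + P(-290, b(-11))) = 1/((-77 - 170*(-288) - 2*(-288)²) - 290) = 1/((-77 + 48960 - 2*82944) - 290) = 1/((-77 + 48960 - 165888) - 290) = 1/(-117005 - 290) = 1/(-117295) = -1/117295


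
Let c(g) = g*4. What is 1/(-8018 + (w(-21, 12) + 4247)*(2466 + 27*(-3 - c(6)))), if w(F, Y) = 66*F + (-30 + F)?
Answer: 1/4872952 ≈ 2.0521e-7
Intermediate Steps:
w(F, Y) = -30 + 67*F
c(g) = 4*g
1/(-8018 + (w(-21, 12) + 4247)*(2466 + 27*(-3 - c(6)))) = 1/(-8018 + ((-30 + 67*(-21)) + 4247)*(2466 + 27*(-3 - 4*6))) = 1/(-8018 + ((-30 - 1407) + 4247)*(2466 + 27*(-3 - 1*24))) = 1/(-8018 + (-1437 + 4247)*(2466 + 27*(-3 - 24))) = 1/(-8018 + 2810*(2466 + 27*(-27))) = 1/(-8018 + 2810*(2466 - 729)) = 1/(-8018 + 2810*1737) = 1/(-8018 + 4880970) = 1/4872952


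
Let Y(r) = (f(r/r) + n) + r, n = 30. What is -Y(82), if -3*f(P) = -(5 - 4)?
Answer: -337/3 ≈ -112.33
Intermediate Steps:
f(P) = ⅓ (f(P) = -(-1)*(5 - 4)/3 = -(-1)/3 = -⅓*(-1) = ⅓)
Y(r) = 91/3 + r (Y(r) = (⅓ + 30) + r = 91/3 + r)
-Y(82) = -(91/3 + 82) = -1*337/3 = -337/3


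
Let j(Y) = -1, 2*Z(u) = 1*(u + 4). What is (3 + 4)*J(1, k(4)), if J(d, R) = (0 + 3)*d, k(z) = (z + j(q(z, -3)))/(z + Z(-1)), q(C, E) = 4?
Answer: 21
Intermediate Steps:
Z(u) = 2 + u/2 (Z(u) = (1*(u + 4))/2 = (1*(4 + u))/2 = (4 + u)/2 = 2 + u/2)
k(z) = (-1 + z)/(3/2 + z) (k(z) = (z - 1)/(z + (2 + (½)*(-1))) = (-1 + z)/(z + (2 - ½)) = (-1 + z)/(z + 3/2) = (-1 + z)/(3/2 + z))
J(d, R) = 3*d
(3 + 4)*J(1, k(4)) = (3 + 4)*(3*1) = 7*3 = 21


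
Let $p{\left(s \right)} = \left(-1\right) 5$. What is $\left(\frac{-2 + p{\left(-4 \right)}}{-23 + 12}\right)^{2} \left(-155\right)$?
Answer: $- \frac{7595}{121} \approx -62.769$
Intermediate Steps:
$p{\left(s \right)} = -5$
$\left(\frac{-2 + p{\left(-4 \right)}}{-23 + 12}\right)^{2} \left(-155\right) = \left(\frac{-2 - 5}{-23 + 12}\right)^{2} \left(-155\right) = \left(- \frac{7}{-11}\right)^{2} \left(-155\right) = \left(\left(-7\right) \left(- \frac{1}{11}\right)\right)^{2} \left(-155\right) = \left(\frac{7}{11}\right)^{2} \left(-155\right) = \frac{49}{121} \left(-155\right) = - \frac{7595}{121}$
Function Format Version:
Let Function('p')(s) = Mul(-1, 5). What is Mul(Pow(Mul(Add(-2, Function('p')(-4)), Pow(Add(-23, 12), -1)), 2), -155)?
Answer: Rational(-7595, 121) ≈ -62.769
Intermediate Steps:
Function('p')(s) = -5
Mul(Pow(Mul(Add(-2, Function('p')(-4)), Pow(Add(-23, 12), -1)), 2), -155) = Mul(Pow(Mul(Add(-2, -5), Pow(Add(-23, 12), -1)), 2), -155) = Mul(Pow(Mul(-7, Pow(-11, -1)), 2), -155) = Mul(Pow(Mul(-7, Rational(-1, 11)), 2), -155) = Mul(Pow(Rational(7, 11), 2), -155) = Mul(Rational(49, 121), -155) = Rational(-7595, 121)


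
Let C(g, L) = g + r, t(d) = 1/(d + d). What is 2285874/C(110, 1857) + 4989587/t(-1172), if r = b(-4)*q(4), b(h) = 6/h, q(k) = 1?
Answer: -2537938876628/217 ≈ -1.1696e+10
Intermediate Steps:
t(d) = 1/(2*d)
r = -3/2 (r = (6/(-4))*1 = (6*(-¼))*1 = -3/2*1 = -3/2 ≈ -1.5000)
C(g, L) = -3/2 + g (C(g, L) = g - 3/2 = -3/2 + g)
2285874/C(110, 1857) + 4989587/t(-1172) = 2285874/(-3/2 + 110) + 4989587/(((½)/(-1172))) = 2285874/(217/2) + 4989587/(((½)*(-1/1172))) = 2285874*(2/217) + 4989587/(-1/2344) = 4571748/217 + 4989587*(-2344) = 4571748/217 - 11695591928 = -2537938876628/217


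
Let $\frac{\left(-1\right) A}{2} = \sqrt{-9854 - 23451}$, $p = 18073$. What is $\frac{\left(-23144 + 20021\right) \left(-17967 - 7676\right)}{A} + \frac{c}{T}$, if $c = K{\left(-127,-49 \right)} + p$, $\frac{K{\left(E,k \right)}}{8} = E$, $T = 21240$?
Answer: $\frac{17057}{21240} + \frac{80083089 i \sqrt{33305}}{66610} \approx 0.80306 + 2.1941 \cdot 10^{5} i$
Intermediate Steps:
$K{\left(E,k \right)} = 8 E$
$c = 17057$ ($c = 8 \left(-127\right) + 18073 = -1016 + 18073 = 17057$)
$A = - 2 i \sqrt{33305}$ ($A = - 2 \sqrt{-9854 - 23451} = - 2 \sqrt{-33305} = - 2 i \sqrt{33305} \approx - 364.99 i$)
$\frac{\left(-23144 + 20021\right) \left(-17967 - 7676\right)}{A} + \frac{c}{T} = \frac{\left(-23144 + 20021\right) \left(-17967 - 7676\right)}{\left(-2\right) i \sqrt{33305}} + \frac{17057}{21240} = \left(-3123\right) \left(-25643\right) \frac{i \sqrt{33305}}{66610} + 17057 \cdot \frac{1}{21240} = 80083089 \frac{i \sqrt{33305}}{66610} + \frac{17057}{21240} = \frac{80083089 i \sqrt{33305}}{66610} + \frac{17057}{21240} = \frac{17057}{21240} + \frac{80083089 i \sqrt{33305}}{66610}$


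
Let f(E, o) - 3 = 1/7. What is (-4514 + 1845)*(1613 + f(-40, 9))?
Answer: -30194397/7 ≈ -4.3135e+6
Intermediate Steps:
f(E, o) = 22/7 (f(E, o) = 3 + 1/7 = 3 + ⅐ = 22/7)
(-4514 + 1845)*(1613 + f(-40, 9)) = (-4514 + 1845)*(1613 + 22/7) = -2669*11313/7 = -30194397/7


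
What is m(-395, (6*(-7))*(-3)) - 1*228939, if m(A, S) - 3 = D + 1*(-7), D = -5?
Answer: -228948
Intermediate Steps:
m(A, S) = -9 (m(A, S) = 3 + (-5 + 1*(-7)) = 3 + (-5 - 7) = 3 - 12 = -9)
m(-395, (6*(-7))*(-3)) - 1*228939 = -9 - 1*228939 = -9 - 228939 = -228948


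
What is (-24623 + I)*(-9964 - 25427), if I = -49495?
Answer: 2623110138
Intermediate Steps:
(-24623 + I)*(-9964 - 25427) = (-24623 - 49495)*(-9964 - 25427) = -74118*(-35391) = 2623110138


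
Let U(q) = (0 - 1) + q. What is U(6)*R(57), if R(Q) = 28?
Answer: 140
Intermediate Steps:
U(q) = -1 + q
U(6)*R(57) = (-1 + 6)*28 = 5*28 = 140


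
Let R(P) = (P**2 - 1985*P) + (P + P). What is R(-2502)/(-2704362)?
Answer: -1870245/450727 ≈ -4.1494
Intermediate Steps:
R(P) = P**2 - 1983*P (R(P) = (P**2 - 1985*P) + 2*P = P**2 - 1983*P)
R(-2502)/(-2704362) = -2502*(-1983 - 2502)/(-2704362) = -2502*(-4485)*(-1/2704362) = 11221470*(-1/2704362) = -1870245/450727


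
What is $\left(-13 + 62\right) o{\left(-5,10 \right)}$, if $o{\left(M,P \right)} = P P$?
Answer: $4900$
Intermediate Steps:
$o{\left(M,P \right)} = P^{2}$
$\left(-13 + 62\right) o{\left(-5,10 \right)} = \left(-13 + 62\right) 10^{2} = 49 \cdot 100 = 4900$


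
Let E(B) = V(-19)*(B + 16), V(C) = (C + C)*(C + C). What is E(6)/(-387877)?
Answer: -31768/387877 ≈ -0.081902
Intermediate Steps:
V(C) = 4*C**2 (V(C) = (2*C)*(2*C) = 4*C**2)
E(B) = 23104 + 1444*B (E(B) = (4*(-19)**2)*(B + 16) = (4*361)*(16 + B) = 1444*(16 + B) = 23104 + 1444*B)
E(6)/(-387877) = (23104 + 1444*6)/(-387877) = (23104 + 8664)*(-1/387877) = 31768*(-1/387877) = -31768/387877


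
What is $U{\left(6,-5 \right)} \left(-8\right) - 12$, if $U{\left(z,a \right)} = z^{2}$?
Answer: $-300$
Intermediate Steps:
$U{\left(6,-5 \right)} \left(-8\right) - 12 = 6^{2} \left(-8\right) - 12 = 36 \left(-8\right) - 12 = -288 - 12 = -300$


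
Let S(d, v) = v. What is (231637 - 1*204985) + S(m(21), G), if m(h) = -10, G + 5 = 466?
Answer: 27113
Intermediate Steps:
G = 461 (G = -5 + 466 = 461)
(231637 - 1*204985) + S(m(21), G) = (231637 - 1*204985) + 461 = (231637 - 204985) + 461 = 26652 + 461 = 27113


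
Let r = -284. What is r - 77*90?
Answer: -7214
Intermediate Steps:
r - 77*90 = -284 - 77*90 = -284 - 6930 = -7214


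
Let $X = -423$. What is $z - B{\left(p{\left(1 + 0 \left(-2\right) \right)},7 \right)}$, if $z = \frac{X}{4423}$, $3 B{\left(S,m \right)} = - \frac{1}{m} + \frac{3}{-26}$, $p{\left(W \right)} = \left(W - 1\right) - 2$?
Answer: $- \frac{23077}{2414958} \approx -0.0095559$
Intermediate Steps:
$p{\left(W \right)} = -3 + W$ ($p{\left(W \right)} = \left(-1 + W\right) - 2 = -3 + W$)
$B{\left(S,m \right)} = - \frac{1}{26} - \frac{1}{3 m}$ ($B{\left(S,m \right)} = \frac{- \frac{1}{m} + \frac{3}{-26}}{3} = \frac{- \frac{1}{m} + 3 \left(- \frac{1}{26}\right)}{3} = \frac{- \frac{1}{m} - \frac{3}{26}}{3} = \frac{- \frac{3}{26} - \frac{1}{m}}{3} = - \frac{1}{26} - \frac{1}{3 m}$)
$z = - \frac{423}{4423} \approx -0.095636$
$z - B{\left(p{\left(1 + 0 \left(-2\right) \right)},7 \right)} = - \frac{423}{4423} - \frac{-26 - 21}{78 \cdot 7} = - \frac{423}{4423} - \frac{1}{78} \cdot \frac{1}{7} \left(-26 - 21\right) = - \frac{423}{4423} - \frac{1}{78} \cdot \frac{1}{7} \left(-47\right) = - \frac{423}{4423} - - \frac{47}{546} = - \frac{423}{4423} + \frac{47}{546} = - \frac{23077}{2414958}$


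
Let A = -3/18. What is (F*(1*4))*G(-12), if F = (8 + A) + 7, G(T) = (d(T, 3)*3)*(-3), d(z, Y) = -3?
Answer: 1602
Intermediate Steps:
G(T) = 27 (G(T) = -3*3*(-3) = -9*(-3) = 27)
A = -⅙ (A = -3*1/18 = -⅙ ≈ -0.16667)
F = 89/6 (F = (8 - ⅙) + 7 = 47/6 + 7 = 89/6 ≈ 14.833)
(F*(1*4))*G(-12) = (89*(1*4)/6)*27 = ((89/6)*4)*27 = (178/3)*27 = 1602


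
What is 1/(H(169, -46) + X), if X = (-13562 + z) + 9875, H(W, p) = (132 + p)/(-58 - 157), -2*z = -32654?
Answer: 5/63198 ≈ 7.9116e-5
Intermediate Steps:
z = 16327 (z = -½*(-32654) = 16327)
H(W, p) = -132/215 - p/215 (H(W, p) = (132 + p)/(-215) = (132 + p)*(-1/215) = -132/215 - p/215)
X = 12640 (X = (-13562 + 16327) + 9875 = 2765 + 9875 = 12640)
1/(H(169, -46) + X) = 1/((-132/215 - 1/215*(-46)) + 12640) = 1/((-132/215 + 46/215) + 12640) = 1/(-⅖ + 12640) = 1/(63198/5) = 5/63198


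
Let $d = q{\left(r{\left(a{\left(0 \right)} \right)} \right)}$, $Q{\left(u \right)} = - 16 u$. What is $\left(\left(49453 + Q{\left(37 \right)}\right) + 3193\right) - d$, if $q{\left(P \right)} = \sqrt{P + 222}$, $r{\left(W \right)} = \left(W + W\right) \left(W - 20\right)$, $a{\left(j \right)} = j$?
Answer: $52054 - \sqrt{222} \approx 52039.0$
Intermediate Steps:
$r{\left(W \right)} = 2 W \left(-20 + W\right)$
$q{\left(P \right)} = \sqrt{222 + P}$
$d = \sqrt{222}$ ($d = \sqrt{222 + 2 \cdot 0 \left(-20 + 0\right)} = \sqrt{222 + 2 \cdot 0 \left(-20\right)} = \sqrt{222 + 0} = \sqrt{222} \approx 14.9$)
$\left(\left(49453 + Q{\left(37 \right)}\right) + 3193\right) - d = \left(\left(49453 - 592\right) + 3193\right) - \sqrt{222} = \left(48861 + 3193\right) - \sqrt{222} = 52054 - \sqrt{222}$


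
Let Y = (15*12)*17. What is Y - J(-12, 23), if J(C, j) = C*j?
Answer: 3336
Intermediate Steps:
Y = 3060 (Y = 180*17 = 3060)
Y - J(-12, 23) = 3060 - (-12)*23 = 3060 - 1*(-276) = 3060 + 276 = 3336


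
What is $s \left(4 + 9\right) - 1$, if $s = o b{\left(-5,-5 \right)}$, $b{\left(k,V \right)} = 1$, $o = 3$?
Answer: $38$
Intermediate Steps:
$s = 3$ ($s = 3 \cdot 1 = 3$)
$s \left(4 + 9\right) - 1 = 3 \left(4 + 9\right) - 1 = 3 \cdot 13 - 1 = 39 - 1 = 38$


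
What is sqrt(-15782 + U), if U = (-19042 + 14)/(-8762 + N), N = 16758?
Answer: 5*I*sqrt(2522975881)/1999 ≈ 125.64*I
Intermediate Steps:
U = -4757/1999 (U = (-19042 + 14)/(-8762 + 16758) = -19028/7996 = -19028*1/7996 = -4757/1999 ≈ -2.3797)
sqrt(-15782 + U) = sqrt(-15782 - 4757/1999) = sqrt(-31552975/1999) = 5*I*sqrt(2522975881)/1999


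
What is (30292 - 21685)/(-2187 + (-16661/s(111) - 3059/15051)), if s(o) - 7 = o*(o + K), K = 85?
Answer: -2819265136191/716679932459 ≈ -3.9338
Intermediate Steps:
s(o) = 7 + o*(85 + o) (s(o) = 7 + o*(o + 85) = 7 + o*(85 + o))
(30292 - 21685)/(-2187 + (-16661/s(111) - 3059/15051)) = (30292 - 21685)/(-2187 + (-16661/(7 + 111² + 85*111) - 3059/15051)) = 8607/(-2187 + (-16661/(7 + 12321 + 9435) - 3059*1/15051)) = 8607/(-2187 + (-16661/21763 - 3059/15051)) = 8607/(-2187 - 317337728/327554913) = 8607/(-716679932459/327554913) = 8607*(-327554913/716679932459) = -2819265136191/716679932459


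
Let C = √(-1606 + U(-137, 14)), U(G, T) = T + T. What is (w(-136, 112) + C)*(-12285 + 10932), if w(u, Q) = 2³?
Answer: -10824 - 1353*I*√1578 ≈ -10824.0 - 53747.0*I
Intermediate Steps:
w(u, Q) = 8
U(G, T) = 2*T
C = I*√1578 (C = √(-1606 + 2*14) = √(-1606 + 28) = √(-1578) = I*√1578 ≈ 39.724*I)
(w(-136, 112) + C)*(-12285 + 10932) = (8 + I*√1578)*(-12285 + 10932) = (8 + I*√1578)*(-1353) = -10824 - 1353*I*√1578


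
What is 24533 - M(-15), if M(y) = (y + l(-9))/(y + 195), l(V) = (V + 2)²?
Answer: 2207953/90 ≈ 24533.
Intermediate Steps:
l(V) = (2 + V)²
M(y) = (49 + y)/(195 + y) (M(y) = (y + (2 - 9)²)/(y + 195) = (y + (-7)²)/(195 + y) = (y + 49)/(195 + y) = (49 + y)/(195 + y))
24533 - M(-15) = 24533 - (49 - 15)/(195 - 15) = 24533 - 34/180 = 24533 - 1*17/90 = 24533 - 17/90 = 2207953/90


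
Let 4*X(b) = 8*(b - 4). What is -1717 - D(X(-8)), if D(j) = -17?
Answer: -1700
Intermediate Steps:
X(b) = -8 + 2*b (X(b) = (8*(b - 4))/4 = (8*(-4 + b))/4 = (-32 + 8*b)/4 = -8 + 2*b)
-1717 - D(X(-8)) = -1717 - 1*(-17) = -1717 + 17 = -1700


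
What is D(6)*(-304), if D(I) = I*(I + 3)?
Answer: -16416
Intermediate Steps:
D(I) = I*(3 + I)
D(6)*(-304) = (6*(3 + 6))*(-304) = (6*9)*(-304) = 54*(-304) = -16416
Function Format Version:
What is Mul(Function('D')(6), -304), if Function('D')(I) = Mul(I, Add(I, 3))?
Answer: -16416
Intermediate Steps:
Function('D')(I) = Mul(I, Add(3, I))
Mul(Function('D')(6), -304) = Mul(Mul(6, Add(3, 6)), -304) = Mul(Mul(6, 9), -304) = Mul(54, -304) = -16416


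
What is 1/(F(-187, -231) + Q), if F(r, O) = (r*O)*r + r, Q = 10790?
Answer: -1/8067236 ≈ -1.2396e-7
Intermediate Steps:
F(r, O) = r + O*r**2 (F(r, O) = (O*r)*r + r = O*r**2 + r = r + O*r**2)
1/(F(-187, -231) + Q) = 1/(-187*(1 - 231*(-187)) + 10790) = 1/(-187*(1 + 43197) + 10790) = 1/(-187*43198 + 10790) = 1/(-8078026 + 10790) = 1/(-8067236) = -1/8067236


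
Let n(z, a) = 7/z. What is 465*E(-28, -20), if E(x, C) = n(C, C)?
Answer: -651/4 ≈ -162.75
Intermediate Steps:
E(x, C) = 7/C
465*E(-28, -20) = 465*(7/(-20)) = 465*(7*(-1/20)) = 465*(-7/20) = -651/4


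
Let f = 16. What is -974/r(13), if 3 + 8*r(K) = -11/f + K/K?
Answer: 124672/43 ≈ 2899.3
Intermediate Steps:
r(K) = -43/128 (r(K) = -3/8 + (-11/16 + K/K)/8 = -3/8 + (-11*1/16 + 1)/8 = -3/8 + (-11/16 + 1)/8 = -3/8 + (⅛)*(5/16) = -3/8 + 5/128 = -43/128)
-974/r(13) = -974/(-43/128) = -974*(-128/43) = 124672/43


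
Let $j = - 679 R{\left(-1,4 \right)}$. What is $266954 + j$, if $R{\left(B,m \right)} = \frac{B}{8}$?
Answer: $\frac{2136311}{8} \approx 2.6704 \cdot 10^{5}$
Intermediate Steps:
$R{\left(B,m \right)} = \frac{B}{8}$ ($R{\left(B,m \right)} = B \frac{1}{8} = \frac{B}{8}$)
$j = \frac{679}{8}$ ($j = - 679 \cdot \frac{1}{8} \left(-1\right) = \left(-679\right) \left(- \frac{1}{8}\right) = \frac{679}{8} \approx 84.875$)
$266954 + j = 266954 + \frac{679}{8} = \frac{2136311}{8}$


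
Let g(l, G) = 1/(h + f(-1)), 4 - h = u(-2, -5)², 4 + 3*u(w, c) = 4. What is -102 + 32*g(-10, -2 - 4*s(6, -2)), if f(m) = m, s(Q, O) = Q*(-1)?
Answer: -274/3 ≈ -91.333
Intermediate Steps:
s(Q, O) = -Q
u(w, c) = 0 (u(w, c) = -4/3 + (⅓)*4 = -4/3 + 4/3 = 0)
h = 4 (h = 4 - 1*0² = 4 - 1*0 = 4 + 0 = 4)
g(l, G) = ⅓ (g(l, G) = 1/(4 - 1) = 1/3 = ⅓)
-102 + 32*g(-10, -2 - 4*s(6, -2)) = -102 + 32*(⅓) = -102 + 32/3 = -274/3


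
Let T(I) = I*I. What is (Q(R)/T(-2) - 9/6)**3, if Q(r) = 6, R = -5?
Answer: 0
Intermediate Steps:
T(I) = I**2
(Q(R)/T(-2) - 9/6)**3 = (6/((-2)**2) - 9/6)**3 = (6/4 - 9*1/6)**3 = (6*(1/4) - 3/2)**3 = (3/2 - 3/2)**3 = 0**3 = 0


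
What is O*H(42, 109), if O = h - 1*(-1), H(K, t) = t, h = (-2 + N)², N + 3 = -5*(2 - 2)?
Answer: 2834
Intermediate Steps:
N = -3 (N = -3 - 5*(2 - 2) = -3 - 5*0 = -3 + 0 = -3)
h = 25 (h = (-2 - 3)² = (-5)² = 25)
O = 26 (O = 25 - 1*(-1) = 25 + 1 = 26)
O*H(42, 109) = 26*109 = 2834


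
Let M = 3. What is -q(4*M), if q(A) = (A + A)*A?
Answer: -288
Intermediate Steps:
q(A) = 2*A² (q(A) = (2*A)*A = 2*A²)
-q(4*M) = -2*(4*3)² = -2*12² = -2*144 = -1*288 = -288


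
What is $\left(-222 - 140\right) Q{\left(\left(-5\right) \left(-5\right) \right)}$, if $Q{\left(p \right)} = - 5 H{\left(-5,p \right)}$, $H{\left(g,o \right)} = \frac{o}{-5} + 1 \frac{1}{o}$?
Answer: $- \frac{44888}{5} \approx -8977.6$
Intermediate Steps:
$H{\left(g,o \right)} = \frac{1}{o} - \frac{o}{5}$ ($H{\left(g,o \right)} = o \left(- \frac{1}{5}\right) + \frac{1}{o} = - \frac{o}{5} + \frac{1}{o} = \frac{1}{o} - \frac{o}{5}$)
$Q{\left(p \right)} = p - \frac{5}{p}$ ($Q{\left(p \right)} = - 5 \left(\frac{1}{p} - \frac{p}{5}\right) = p - \frac{5}{p}$)
$\left(-222 - 140\right) Q{\left(\left(-5\right) \left(-5\right) \right)} = \left(-222 - 140\right) \left(\left(-5\right) \left(-5\right) - \frac{5}{\left(-5\right) \left(-5\right)}\right) = \left(-222 - 140\right) \left(25 - \frac{5}{25}\right) = - 362 \left(25 - \frac{1}{5}\right) = \left(-362\right) \frac{124}{5} = - \frac{44888}{5}$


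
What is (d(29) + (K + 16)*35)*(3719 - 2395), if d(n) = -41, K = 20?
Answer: 1613956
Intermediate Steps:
(d(29) + (K + 16)*35)*(3719 - 2395) = (-41 + (20 + 16)*35)*(3719 - 2395) = (-41 + 36*35)*1324 = (-41 + 1260)*1324 = 1219*1324 = 1613956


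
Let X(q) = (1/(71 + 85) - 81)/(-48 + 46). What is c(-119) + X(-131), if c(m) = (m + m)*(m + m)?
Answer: 17685563/312 ≈ 56685.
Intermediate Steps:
c(m) = 4*m**2 (c(m) = (2*m)*(2*m) = 4*m**2)
X(q) = 12635/312 (X(q) = (1/156 - 81)/(-2) = (1/156 - 81)*(-1/2) = -12635/156*(-1/2) = 12635/312)
c(-119) + X(-131) = 4*(-119)**2 + 12635/312 = 4*14161 + 12635/312 = 56644 + 12635/312 = 17685563/312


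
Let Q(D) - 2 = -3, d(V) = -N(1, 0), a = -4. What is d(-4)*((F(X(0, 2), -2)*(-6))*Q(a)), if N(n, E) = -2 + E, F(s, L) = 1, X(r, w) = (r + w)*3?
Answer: 12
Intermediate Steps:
X(r, w) = 3*r + 3*w
d(V) = 2 (d(V) = -(-2 + 0) = -1*(-2) = 2)
Q(D) = -1 (Q(D) = 2 - 3 = -1)
d(-4)*((F(X(0, 2), -2)*(-6))*Q(a)) = 2*((1*(-6))*(-1)) = 2*(-6*(-1)) = 2*6 = 12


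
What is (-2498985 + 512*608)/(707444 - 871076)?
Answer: 312527/23376 ≈ 13.370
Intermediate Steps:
(-2498985 + 512*608)/(707444 - 871076) = (-2498985 + 311296)/(-163632) = -2187689*(-1/163632) = 312527/23376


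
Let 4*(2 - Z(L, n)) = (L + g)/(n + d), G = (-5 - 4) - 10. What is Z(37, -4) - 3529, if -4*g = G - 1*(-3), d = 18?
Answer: -197553/56 ≈ -3527.7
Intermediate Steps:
G = -19 (G = -9 - 10 = -19)
g = 4 (g = -(-19 - 1*(-3))/4 = -(-19 + 3)/4 = -¼*(-16) = 4)
Z(L, n) = 2 - (4 + L)/(4*(18 + n)) (Z(L, n) = 2 - (L + 4)/(4*(n + 18)) = 2 - (4 + L)/(4*(18 + n)))
Z(37, -4) - 3529 = (140 - 1*37 + 8*(-4))/(4*(18 - 4)) - 3529 = (¼)*(140 - 37 - 32)/14 - 3529 = (¼)*(1/14)*71 - 3529 = 71/56 - 3529 = -197553/56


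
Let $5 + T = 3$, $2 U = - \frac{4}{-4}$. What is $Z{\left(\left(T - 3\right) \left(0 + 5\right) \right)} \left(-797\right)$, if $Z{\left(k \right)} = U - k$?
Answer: $- \frac{40647}{2} \approx -20324.0$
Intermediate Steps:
$U = \frac{1}{2}$ ($U = \frac{\left(-4\right) \frac{1}{-4}}{2} = \frac{\left(-4\right) \left(- \frac{1}{4}\right)}{2} = \frac{1}{2} \cdot 1 = \frac{1}{2} \approx 0.5$)
$T = -2$ ($T = -5 + 3 = -2$)
$Z{\left(k \right)} = \frac{1}{2} - k$
$Z{\left(\left(T - 3\right) \left(0 + 5\right) \right)} \left(-797\right) = \left(\frac{1}{2} - \left(-2 - 3\right) \left(0 + 5\right)\right) \left(-797\right) = \left(\frac{1}{2} - \left(-5\right) 5\right) \left(-797\right) = \left(\frac{1}{2} - -25\right) \left(-797\right) = \left(\frac{1}{2} + 25\right) \left(-797\right) = \frac{51}{2} \left(-797\right) = - \frac{40647}{2}$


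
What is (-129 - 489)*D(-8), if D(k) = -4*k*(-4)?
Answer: 79104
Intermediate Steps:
D(k) = 16*k
(-129 - 489)*D(-8) = (-129 - 489)*(16*(-8)) = -618*(-128) = 79104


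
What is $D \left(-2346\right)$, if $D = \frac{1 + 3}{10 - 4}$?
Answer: $-1564$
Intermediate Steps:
$D = \frac{2}{3}$ ($D = \frac{4}{6} = 4 \cdot \frac{1}{6} = \frac{2}{3} \approx 0.66667$)
$D \left(-2346\right) = \frac{2}{3} \left(-2346\right) = -1564$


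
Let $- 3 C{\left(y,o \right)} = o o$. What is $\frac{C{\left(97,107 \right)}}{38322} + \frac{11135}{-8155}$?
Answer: $- \frac{274702601}{187509546} \approx -1.465$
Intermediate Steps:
$C{\left(y,o \right)} = - \frac{o^{2}}{3}$ ($C{\left(y,o \right)} = - \frac{o o}{3} = - \frac{o^{2}}{3}$)
$\frac{C{\left(97,107 \right)}}{38322} + \frac{11135}{-8155} = \frac{\left(- \frac{1}{3}\right) 107^{2}}{38322} + \frac{11135}{-8155} = \left(- \frac{1}{3}\right) 11449 \cdot \frac{1}{38322} + 11135 \left(- \frac{1}{8155}\right) = \left(- \frac{11449}{3}\right) \frac{1}{38322} - \frac{2227}{1631} = - \frac{11449}{114966} - \frac{2227}{1631} = - \frac{274702601}{187509546}$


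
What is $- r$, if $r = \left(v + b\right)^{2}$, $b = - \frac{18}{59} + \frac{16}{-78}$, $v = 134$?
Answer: $- \frac{94347265600}{5294601} \approx -17820.0$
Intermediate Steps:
$b = - \frac{1174}{2301}$ ($b = \left(-18\right) \frac{1}{59} + 16 \left(- \frac{1}{78}\right) = - \frac{18}{59} - \frac{8}{39} = - \frac{1174}{2301} \approx -0.51021$)
$r = \frac{94347265600}{5294601}$ ($r = \left(134 - \frac{1174}{2301}\right)^{2} = \left(\frac{307160}{2301}\right)^{2} = \frac{94347265600}{5294601} \approx 17820.0$)
$- r = \left(-1\right) \frac{94347265600}{5294601} = - \frac{94347265600}{5294601}$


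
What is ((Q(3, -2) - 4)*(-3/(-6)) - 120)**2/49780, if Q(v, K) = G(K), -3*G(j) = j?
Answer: 26645/89604 ≈ 0.29736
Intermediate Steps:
G(j) = -j/3
Q(v, K) = -K/3
((Q(3, -2) - 4)*(-3/(-6)) - 120)**2/49780 = ((-1/3*(-2) - 4)*(-3/(-6)) - 120)**2/49780 = ((2/3 - 4)*(-3*(-1/6)) - 120)**2*(1/49780) = (-10/3*1/2 - 120)**2*(1/49780) = (-5/3 - 120)**2*(1/49780) = (-365/3)**2*(1/49780) = (133225/9)*(1/49780) = 26645/89604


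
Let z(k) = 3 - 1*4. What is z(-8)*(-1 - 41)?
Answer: 42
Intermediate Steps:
z(k) = -1 (z(k) = 3 - 4 = -1)
z(-8)*(-1 - 41) = -(-1 - 41) = -1*(-42) = 42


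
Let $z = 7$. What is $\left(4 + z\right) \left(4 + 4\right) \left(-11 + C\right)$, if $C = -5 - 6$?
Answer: $-1936$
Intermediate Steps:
$C = -11$
$\left(4 + z\right) \left(4 + 4\right) \left(-11 + C\right) = \left(4 + 7\right) \left(4 + 4\right) \left(-11 - 11\right) = 11 \cdot 8 \left(-22\right) = 88 \left(-22\right) = -1936$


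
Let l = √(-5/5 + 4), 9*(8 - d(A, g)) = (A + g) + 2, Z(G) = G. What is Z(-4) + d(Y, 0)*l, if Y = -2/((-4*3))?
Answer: -4 + 419*√3/54 ≈ 9.4394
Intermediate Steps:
Y = ⅙ (Y = -2/(-12) = -2*(-1/12) = ⅙ ≈ 0.16667)
d(A, g) = 70/9 - A/9 - g/9 (d(A, g) = 8 - ((A + g) + 2)/9 = 8 - (2 + A + g)/9 = 8 + (-2/9 - A/9 - g/9) = 70/9 - A/9 - g/9)
l = √3 (l = √(-5*⅕ + 4) = √(-1 + 4) = √3 ≈ 1.7320)
Z(-4) + d(Y, 0)*l = -4 + (70/9 - ⅑*⅙ - ⅑*0)*√3 = -4 + (70/9 - 1/54 + 0)*√3 = -4 + 419*√3/54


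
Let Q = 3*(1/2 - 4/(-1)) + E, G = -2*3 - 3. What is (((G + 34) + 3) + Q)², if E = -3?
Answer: 5929/4 ≈ 1482.3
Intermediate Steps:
G = -9 (G = -6 - 3 = -9)
Q = 21/2 (Q = 3*(1/2 - 4/(-1)) - 3 = 3*(1*(½) - 4*(-1)) - 3 = 3*(½ + 4) - 3 = 3*(9/2) - 3 = 27/2 - 3 = 21/2 ≈ 10.500)
(((G + 34) + 3) + Q)² = (((-9 + 34) + 3) + 21/2)² = ((25 + 3) + 21/2)² = (28 + 21/2)² = (77/2)² = 5929/4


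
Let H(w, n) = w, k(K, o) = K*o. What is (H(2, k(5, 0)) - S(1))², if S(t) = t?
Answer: 1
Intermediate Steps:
(H(2, k(5, 0)) - S(1))² = (2 - 1*1)² = (2 - 1)² = 1² = 1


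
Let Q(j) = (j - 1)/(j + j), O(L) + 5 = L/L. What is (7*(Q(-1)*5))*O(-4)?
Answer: -140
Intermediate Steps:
O(L) = -4 (O(L) = -5 + L/L = -5 + 1 = -4)
Q(j) = (-1 + j)/(2*j) (Q(j) = (-1 + j)/((2*j)) = (-1 + j)*(1/(2*j)) = (-1 + j)/(2*j))
(7*(Q(-1)*5))*O(-4) = (7*(((½)*(-1 - 1)/(-1))*5))*(-4) = (7*(((½)*(-1)*(-2))*5))*(-4) = (7*(1*5))*(-4) = (7*5)*(-4) = 35*(-4) = -140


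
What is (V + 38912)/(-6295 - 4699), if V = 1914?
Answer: -20413/5497 ≈ -3.7135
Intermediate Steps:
(V + 38912)/(-6295 - 4699) = (1914 + 38912)/(-6295 - 4699) = 40826/(-10994) = 40826*(-1/10994) = -20413/5497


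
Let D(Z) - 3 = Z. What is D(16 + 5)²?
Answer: 576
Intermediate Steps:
D(Z) = 3 + Z
D(16 + 5)² = (3 + (16 + 5))² = (3 + 21)² = 24² = 576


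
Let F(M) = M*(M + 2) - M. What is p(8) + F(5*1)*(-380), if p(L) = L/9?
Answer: -102592/9 ≈ -11399.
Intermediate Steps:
p(L) = L/9 (p(L) = L*(⅑) = L/9)
F(M) = -M + M*(2 + M) (F(M) = M*(2 + M) - M = -M + M*(2 + M))
p(8) + F(5*1)*(-380) = (⅑)*8 + ((5*1)*(1 + 5*1))*(-380) = 8/9 + (5*(1 + 5))*(-380) = 8/9 + (5*6)*(-380) = 8/9 + 30*(-380) = 8/9 - 11400 = -102592/9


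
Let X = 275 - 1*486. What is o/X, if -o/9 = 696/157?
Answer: 6264/33127 ≈ 0.18909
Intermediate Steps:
o = -6264/157 ≈ -39.898
X = -211 (X = 275 - 486 = -211)
o/X = -6264/157/(-211) = -6264/157*(-1/211) = 6264/33127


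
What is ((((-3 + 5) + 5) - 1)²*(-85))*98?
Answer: -299880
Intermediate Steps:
((((-3 + 5) + 5) - 1)²*(-85))*98 = (((2 + 5) - 1)²*(-85))*98 = ((7 - 1)²*(-85))*98 = (6²*(-85))*98 = (36*(-85))*98 = -3060*98 = -299880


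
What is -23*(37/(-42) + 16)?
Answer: -14605/42 ≈ -347.74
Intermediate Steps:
-23*(37/(-42) + 16) = -23*(37*(-1/42) + 16) = -23*(-37/42 + 16) = -23*635/42 = -14605/42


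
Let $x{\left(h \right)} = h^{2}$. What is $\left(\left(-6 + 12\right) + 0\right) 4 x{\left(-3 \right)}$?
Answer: $216$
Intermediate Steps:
$\left(\left(-6 + 12\right) + 0\right) 4 x{\left(-3 \right)} = \left(\left(-6 + 12\right) + 0\right) 4 \left(-3\right)^{2} = \left(6 + 0\right) 4 \cdot 9 = 6 \cdot 4 \cdot 9 = 24 \cdot 9 = 216$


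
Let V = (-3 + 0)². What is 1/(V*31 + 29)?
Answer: 1/308 ≈ 0.0032468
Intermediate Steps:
V = 9 (V = (-3)² = 9)
1/(V*31 + 29) = 1/(9*31 + 29) = 1/(279 + 29) = 1/308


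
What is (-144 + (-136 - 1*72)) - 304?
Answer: -656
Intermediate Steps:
(-144 + (-136 - 1*72)) - 304 = (-144 + (-136 - 72)) - 304 = (-144 - 208) - 304 = -352 - 304 = -656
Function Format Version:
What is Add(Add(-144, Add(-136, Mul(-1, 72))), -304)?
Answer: -656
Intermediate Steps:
Add(Add(-144, Add(-136, Mul(-1, 72))), -304) = Add(Add(-144, Add(-136, -72)), -304) = Add(Add(-144, -208), -304) = Add(-352, -304) = -656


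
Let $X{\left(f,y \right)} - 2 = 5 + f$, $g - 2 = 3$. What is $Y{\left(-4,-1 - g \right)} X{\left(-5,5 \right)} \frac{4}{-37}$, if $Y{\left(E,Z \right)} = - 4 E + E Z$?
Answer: $- \frac{320}{37} \approx -8.6487$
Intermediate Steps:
$g = 5$ ($g = 2 + 3 = 5$)
$X{\left(f,y \right)} = 7 + f$ ($X{\left(f,y \right)} = 2 + \left(5 + f\right) = 7 + f$)
$Y{\left(-4,-1 - g \right)} X{\left(-5,5 \right)} \frac{4}{-37} = - 4 \left(-4 - 6\right) \left(7 - 5\right) \frac{4}{-37} = - 4 \left(-4 - 6\right) 2 \cdot 4 \left(- \frac{1}{37}\right) = - 4 \left(-4 - 6\right) 2 \left(- \frac{4}{37}\right) = \left(-4\right) \left(-10\right) 2 \left(- \frac{4}{37}\right) = 40 \cdot 2 \left(- \frac{4}{37}\right) = 80 \left(- \frac{4}{37}\right) = - \frac{320}{37}$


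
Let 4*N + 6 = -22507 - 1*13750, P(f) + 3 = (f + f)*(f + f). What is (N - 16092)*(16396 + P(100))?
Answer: -5674883983/4 ≈ -1.4187e+9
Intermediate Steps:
P(f) = -3 + 4*f² (P(f) = -3 + (f + f)*(f + f) = -3 + (2*f)*(2*f) = -3 + 4*f²)
N = -36263/4 (N = -3/2 + (-22507 - 1*13750)/4 = -3/2 + (-22507 - 13750)/4 = -3/2 + (¼)*(-36257) = -3/2 - 36257/4 = -36263/4 ≈ -9065.8)
(N - 16092)*(16396 + P(100)) = (-36263/4 - 16092)*(16396 + (-3 + 4*100²)) = -100631*(16396 + (-3 + 4*10000))/4 = -100631*(16396 + (-3 + 40000))/4 = -100631*(16396 + 39997)/4 = -100631/4*56393 = -5674883983/4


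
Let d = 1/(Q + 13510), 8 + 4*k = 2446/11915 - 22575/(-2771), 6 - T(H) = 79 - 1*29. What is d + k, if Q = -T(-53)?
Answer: 78864048497/895010333220 ≈ 0.088115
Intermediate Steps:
T(H) = -44 (T(H) = 6 - (79 - 1*29) = 6 - (79 - 29) = 6 - 1*50 = 6 - 50 = -44)
Q = 44 (Q = -1*(-44) = 44)
k = 11627271/132065860 (k = -2 + (2446/11915 - 22575/(-2771))/4 = -2 + (2446*(1/11915) - 22575*(-1/2771))/4 = -2 + (2446/11915 + 22575/2771)/4 = -2 + (1/4)*(275758991/33016465) = -2 + 275758991/132065860 = 11627271/132065860 ≈ 0.088041)
d = 1/13554 (d = 1/(44 + 13510) = 1/13554 ≈ 7.3779e-5)
d + k = 1/13554 + 11627271/132065860 = 78864048497/895010333220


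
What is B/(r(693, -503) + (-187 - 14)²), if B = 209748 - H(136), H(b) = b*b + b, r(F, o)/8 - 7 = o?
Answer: 191116/36433 ≈ 5.2457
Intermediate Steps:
r(F, o) = 56 + 8*o
H(b) = b + b² (H(b) = b² + b = b + b²)
B = 191116 (B = 209748 - 136*(1 + 136) = 209748 - 136*137 = 209748 - 1*18632 = 209748 - 18632 = 191116)
B/(r(693, -503) + (-187 - 14)²) = 191116/((56 + 8*(-503)) + (-187 - 14)²) = 191116/((56 - 4024) + (-201)²) = 191116/(-3968 + 40401) = 191116/36433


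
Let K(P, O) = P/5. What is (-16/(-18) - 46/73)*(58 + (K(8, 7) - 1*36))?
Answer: 4012/657 ≈ 6.1065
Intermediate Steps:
K(P, O) = P/5 (K(P, O) = P*(⅕) = P/5)
(-16/(-18) - 46/73)*(58 + (K(8, 7) - 1*36)) = (-16/(-18) - 46/73)*(58 + ((⅕)*8 - 1*36)) = (-16*(-1/18) - 46*1/73)*(58 + (8/5 - 36)) = (8/9 - 46/73)*(58 - 172/5) = (170/657)*(118/5) = 4012/657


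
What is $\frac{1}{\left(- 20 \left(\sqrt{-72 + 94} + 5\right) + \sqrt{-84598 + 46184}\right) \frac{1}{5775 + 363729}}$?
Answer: $- \frac{369504}{100 + 20 \sqrt{22} - i \sqrt{38414}} \approx -942.58 - 953.21 i$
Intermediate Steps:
$\frac{1}{\left(- 20 \left(\sqrt{-72 + 94} + 5\right) + \sqrt{-84598 + 46184}\right) \frac{1}{5775 + 363729}} = \frac{1}{\left(- 20 \left(\sqrt{22} + 5\right) + \sqrt{-38414}\right) \frac{1}{369504}} = \frac{1}{\left(- 20 \left(5 + \sqrt{22}\right) + i \sqrt{38414}\right) \frac{1}{369504}} = \frac{1}{\left(\left(-100 - 20 \sqrt{22}\right) + i \sqrt{38414}\right) \frac{1}{369504}} = \frac{1}{\left(-100 - 20 \sqrt{22} + i \sqrt{38414}\right) \frac{1}{369504}} = \frac{1}{- \frac{25}{92376} - \frac{5 \sqrt{22}}{92376} + \frac{i \sqrt{38414}}{369504}}$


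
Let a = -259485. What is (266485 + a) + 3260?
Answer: 10260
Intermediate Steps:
(266485 + a) + 3260 = (266485 - 259485) + 3260 = 7000 + 3260 = 10260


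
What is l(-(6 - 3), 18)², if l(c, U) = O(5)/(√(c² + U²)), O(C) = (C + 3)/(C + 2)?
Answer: 64/16317 ≈ 0.0039223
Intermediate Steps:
O(C) = (3 + C)/(2 + C)
l(c, U) = 8/(7*√(U² + c²)) (l(c, U) = ((3 + 5)/(2 + 5))/(√(c² + U²)) = (8/7)/(√(U² + c²)) = ((⅐)*8)/√(U² + c²) = 8/(7*√(U² + c²)))
l(-(6 - 3), 18)² = (8/(7*√(18² + (-(6 - 3))²)))² = (8/(7*√(324 + (-1*3)²)))² = (8/(7*√(324 + (-3)²)))² = (8/(7*√(324 + 9)))² = (8/(7*√333))² = (8*(√37/111)/7)² = (8*√37/777)² = 64/16317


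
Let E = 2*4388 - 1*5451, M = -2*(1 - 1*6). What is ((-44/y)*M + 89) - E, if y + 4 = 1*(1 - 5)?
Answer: -3181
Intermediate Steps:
y = -8 (y = -4 + 1*(1 - 5) = -4 + 1*(-4) = -4 - 4 = -8)
M = 10 (M = -2*(1 - 6) = -2*(-5) = 10)
E = 3325 (E = 8776 - 5451 = 3325)
((-44/y)*M + 89) - E = (-44/(-8)*10 + 89) - 1*3325 = (-44*(-⅛)*10 + 89) - 3325 = ((11/2)*10 + 89) - 3325 = (55 + 89) - 3325 = 144 - 3325 = -3181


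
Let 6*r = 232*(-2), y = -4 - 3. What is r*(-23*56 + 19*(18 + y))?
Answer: 250328/3 ≈ 83443.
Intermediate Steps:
y = -7
r = -232/3 (r = (232*(-2))/6 = (⅙)*(-464) = -232/3 ≈ -77.333)
r*(-23*56 + 19*(18 + y)) = -232*(-23*56 + 19*(18 - 7))/3 = -232*(-1288 + 19*11)/3 = -232*(-1288 + 209)/3 = -232/3*(-1079) = 250328/3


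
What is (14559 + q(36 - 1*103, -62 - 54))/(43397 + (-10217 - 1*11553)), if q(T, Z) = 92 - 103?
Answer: 14548/21627 ≈ 0.67268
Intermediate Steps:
q(T, Z) = -11
(14559 + q(36 - 1*103, -62 - 54))/(43397 + (-10217 - 1*11553)) = (14559 - 11)/(43397 + (-10217 - 1*11553)) = 14548/(43397 + (-10217 - 11553)) = 14548/(43397 - 21770) = 14548/21627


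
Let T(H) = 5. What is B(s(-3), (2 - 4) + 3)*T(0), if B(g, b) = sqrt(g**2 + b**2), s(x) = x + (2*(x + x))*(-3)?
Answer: 5*sqrt(1090) ≈ 165.08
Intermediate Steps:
s(x) = -11*x (s(x) = x + (2*(2*x))*(-3) = x + (4*x)*(-3) = x - 12*x = -11*x)
B(g, b) = sqrt(b**2 + g**2)
B(s(-3), (2 - 4) + 3)*T(0) = sqrt(((2 - 4) + 3)**2 + (-11*(-3))**2)*5 = sqrt((-2 + 3)**2 + 33**2)*5 = sqrt(1**2 + 1089)*5 = sqrt(1 + 1089)*5 = sqrt(1090)*5 = 5*sqrt(1090)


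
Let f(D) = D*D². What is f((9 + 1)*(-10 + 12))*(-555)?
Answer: -4440000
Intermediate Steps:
f(D) = D³
f((9 + 1)*(-10 + 12))*(-555) = ((9 + 1)*(-10 + 12))³*(-555) = (10*2)³*(-555) = 20³*(-555) = 8000*(-555) = -4440000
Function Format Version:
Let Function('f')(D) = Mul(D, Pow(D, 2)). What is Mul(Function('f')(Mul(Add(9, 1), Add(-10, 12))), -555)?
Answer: -4440000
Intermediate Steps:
Function('f')(D) = Pow(D, 3)
Mul(Function('f')(Mul(Add(9, 1), Add(-10, 12))), -555) = Mul(Pow(Mul(Add(9, 1), Add(-10, 12)), 3), -555) = Mul(Pow(Mul(10, 2), 3), -555) = Mul(Pow(20, 3), -555) = Mul(8000, -555) = -4440000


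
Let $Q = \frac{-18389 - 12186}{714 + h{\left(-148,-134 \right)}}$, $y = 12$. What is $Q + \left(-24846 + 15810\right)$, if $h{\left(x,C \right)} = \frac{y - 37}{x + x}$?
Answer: $- \frac{1918980484}{211369} \approx -9078.8$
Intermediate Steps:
$h{\left(x,C \right)} = - \frac{25}{2 x}$ ($h{\left(x,C \right)} = \frac{12 - 37}{x + x} = - \frac{25}{2 x}$)
$Q = - \frac{9050200}{211369}$ ($Q = \frac{-18389 - 12186}{714 - \frac{25}{2 \left(-148\right)}} = - \frac{30575}{714 - - \frac{25}{296}} = - \frac{30575}{714 + \frac{25}{296}} = - \frac{30575}{\frac{211369}{296}} = \left(-30575\right) \frac{296}{211369} = - \frac{9050200}{211369} \approx -42.817$)
$Q + \left(-24846 + 15810\right) = - \frac{9050200}{211369} + \left(-24846 + 15810\right) = - \frac{9050200}{211369} - 9036 = - \frac{1918980484}{211369}$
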